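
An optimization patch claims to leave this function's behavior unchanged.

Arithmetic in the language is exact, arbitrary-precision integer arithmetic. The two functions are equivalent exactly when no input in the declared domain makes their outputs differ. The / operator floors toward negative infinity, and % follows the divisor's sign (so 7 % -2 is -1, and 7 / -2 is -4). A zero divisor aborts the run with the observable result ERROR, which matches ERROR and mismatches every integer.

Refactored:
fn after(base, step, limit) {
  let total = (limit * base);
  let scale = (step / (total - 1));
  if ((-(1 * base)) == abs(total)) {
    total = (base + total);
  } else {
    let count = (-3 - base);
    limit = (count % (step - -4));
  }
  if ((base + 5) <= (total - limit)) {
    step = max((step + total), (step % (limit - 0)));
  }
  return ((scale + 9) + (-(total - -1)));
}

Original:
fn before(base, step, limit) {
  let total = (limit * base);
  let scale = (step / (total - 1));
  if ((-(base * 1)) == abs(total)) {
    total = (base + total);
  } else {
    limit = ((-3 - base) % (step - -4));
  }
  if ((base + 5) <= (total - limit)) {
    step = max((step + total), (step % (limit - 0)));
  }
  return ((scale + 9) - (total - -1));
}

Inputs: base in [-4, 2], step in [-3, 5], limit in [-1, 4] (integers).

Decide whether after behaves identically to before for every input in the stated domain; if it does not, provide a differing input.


The two versions differ — the changes include arithmetic usage differs, local variable names differ, statement counts differ.
Tracing base=1, step=2, limit=4: before: total becomes 4; next scale becomes 0; next ((-(base * 1)) == abs(total)) evaluates to false; next limit becomes 2; next ((base + 5) <= (total - limit)) evaluates to false; next final value 4 | after: total becomes 4; next scale becomes 0; next ((-(1 * base)) == abs(total)) evaluates to false; next count becomes -4; next limit becomes 2; next ((base + 5) <= (total - limit)) evaluates to false; next final value 4 — matching result 4.
Checked all 378 inputs in the declared domain: the outputs agree on every one.
verdict: equivalent


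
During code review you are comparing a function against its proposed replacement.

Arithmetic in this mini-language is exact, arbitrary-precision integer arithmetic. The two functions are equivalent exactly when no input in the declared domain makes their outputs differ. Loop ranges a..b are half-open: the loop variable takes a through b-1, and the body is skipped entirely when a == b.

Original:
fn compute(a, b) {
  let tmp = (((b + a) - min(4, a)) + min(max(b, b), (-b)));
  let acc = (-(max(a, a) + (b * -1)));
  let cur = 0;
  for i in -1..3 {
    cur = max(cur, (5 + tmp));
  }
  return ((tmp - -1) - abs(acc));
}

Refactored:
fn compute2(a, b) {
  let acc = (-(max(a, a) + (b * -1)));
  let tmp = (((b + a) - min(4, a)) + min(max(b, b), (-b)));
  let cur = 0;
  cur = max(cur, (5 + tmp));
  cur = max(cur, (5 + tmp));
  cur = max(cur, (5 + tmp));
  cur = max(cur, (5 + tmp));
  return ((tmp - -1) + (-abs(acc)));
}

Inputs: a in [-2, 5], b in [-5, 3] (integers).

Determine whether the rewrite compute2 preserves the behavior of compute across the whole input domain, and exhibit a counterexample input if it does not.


Although min/max/abs usage differs, plus loop structure differs, plus constant usage differs, plus arithmetic usage differs, plus local variable names differ, plus statement counts differ, 72/72 inputs agree.
verdict: equivalent


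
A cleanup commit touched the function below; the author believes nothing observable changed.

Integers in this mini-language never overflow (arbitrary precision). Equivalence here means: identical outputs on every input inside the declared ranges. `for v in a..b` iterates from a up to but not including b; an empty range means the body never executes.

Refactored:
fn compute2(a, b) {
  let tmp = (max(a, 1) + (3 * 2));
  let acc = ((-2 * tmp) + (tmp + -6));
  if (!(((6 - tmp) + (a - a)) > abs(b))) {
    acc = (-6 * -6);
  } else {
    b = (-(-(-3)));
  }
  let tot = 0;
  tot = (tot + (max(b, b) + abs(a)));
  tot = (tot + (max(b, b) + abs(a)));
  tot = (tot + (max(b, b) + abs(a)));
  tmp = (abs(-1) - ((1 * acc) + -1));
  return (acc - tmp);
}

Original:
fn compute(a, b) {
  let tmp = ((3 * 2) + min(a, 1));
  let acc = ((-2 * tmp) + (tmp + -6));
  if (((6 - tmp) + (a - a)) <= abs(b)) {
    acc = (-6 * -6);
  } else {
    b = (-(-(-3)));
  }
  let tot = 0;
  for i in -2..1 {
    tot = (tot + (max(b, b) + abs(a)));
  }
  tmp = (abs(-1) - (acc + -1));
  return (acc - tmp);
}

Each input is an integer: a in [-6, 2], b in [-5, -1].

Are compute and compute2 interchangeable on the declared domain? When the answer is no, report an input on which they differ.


Consider the input a=-6, b=-5.
compute: tmp=0, then acc=-6, then (((6 - tmp) + (a - a)) <= abs(b)) is false, then b=-3, then tot=0, then (i=-2), then tot=3, then (i=-1), then tot=6, then (i=0), then tot=9, then tmp=8, then returns -14
compute2: tmp=7, then acc=-13, then (!(((6 - tmp) + (a - a)) > abs(b))) is true, then acc=36, then tot=0, then tot=1, then tot=2, then tot=3, then tmp=-34, then returns 70
-14 != 70, so the rewrite changes behavior.
verdict: not equivalent; witness: a=-6, b=-5


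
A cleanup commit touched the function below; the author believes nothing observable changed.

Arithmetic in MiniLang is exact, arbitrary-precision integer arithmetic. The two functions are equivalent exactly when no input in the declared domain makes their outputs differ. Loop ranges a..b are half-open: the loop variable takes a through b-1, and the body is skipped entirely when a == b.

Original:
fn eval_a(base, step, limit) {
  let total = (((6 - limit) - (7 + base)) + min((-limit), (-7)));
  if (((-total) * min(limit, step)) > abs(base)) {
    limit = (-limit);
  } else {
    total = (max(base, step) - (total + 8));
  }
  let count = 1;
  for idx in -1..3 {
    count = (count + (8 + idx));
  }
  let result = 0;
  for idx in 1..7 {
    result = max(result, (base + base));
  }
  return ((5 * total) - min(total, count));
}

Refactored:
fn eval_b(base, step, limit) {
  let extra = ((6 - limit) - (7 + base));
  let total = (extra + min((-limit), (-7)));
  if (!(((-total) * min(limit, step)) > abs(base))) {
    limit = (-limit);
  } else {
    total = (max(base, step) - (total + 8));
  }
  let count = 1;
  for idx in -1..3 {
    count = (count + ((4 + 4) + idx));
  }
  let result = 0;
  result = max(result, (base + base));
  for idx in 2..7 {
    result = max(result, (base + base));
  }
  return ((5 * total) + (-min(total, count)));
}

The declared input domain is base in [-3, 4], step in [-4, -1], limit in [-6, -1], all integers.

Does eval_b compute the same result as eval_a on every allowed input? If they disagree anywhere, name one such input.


At base=-3, step=-4, limit=-6: eval_a gives 4, eval_b gives -48.
verdict: not equivalent; witness: base=-3, step=-4, limit=-6


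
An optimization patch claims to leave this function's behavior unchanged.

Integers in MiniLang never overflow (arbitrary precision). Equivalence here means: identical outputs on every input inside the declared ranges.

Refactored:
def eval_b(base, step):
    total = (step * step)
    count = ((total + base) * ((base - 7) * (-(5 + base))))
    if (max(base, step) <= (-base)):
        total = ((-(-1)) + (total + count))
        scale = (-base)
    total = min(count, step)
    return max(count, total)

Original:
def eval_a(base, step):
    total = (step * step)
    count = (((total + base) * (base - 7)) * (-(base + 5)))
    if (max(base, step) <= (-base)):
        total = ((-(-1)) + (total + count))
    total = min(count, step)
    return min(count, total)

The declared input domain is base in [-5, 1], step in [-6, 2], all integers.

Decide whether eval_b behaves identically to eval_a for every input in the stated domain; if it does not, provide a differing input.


These are not equivalent — on base=-5, step=-6 the outputs split (-6 vs 0).
eval_a: total = 36; count = 0; (max(base, step) <= (-base)) -> true; total = 37; total = -6; return -6
eval_b: total = 36; count = 0; (max(base, step) <= (-base)) -> true; total = 37; scale = 5; total = -6; return 0
verdict: not equivalent; witness: base=-5, step=-6


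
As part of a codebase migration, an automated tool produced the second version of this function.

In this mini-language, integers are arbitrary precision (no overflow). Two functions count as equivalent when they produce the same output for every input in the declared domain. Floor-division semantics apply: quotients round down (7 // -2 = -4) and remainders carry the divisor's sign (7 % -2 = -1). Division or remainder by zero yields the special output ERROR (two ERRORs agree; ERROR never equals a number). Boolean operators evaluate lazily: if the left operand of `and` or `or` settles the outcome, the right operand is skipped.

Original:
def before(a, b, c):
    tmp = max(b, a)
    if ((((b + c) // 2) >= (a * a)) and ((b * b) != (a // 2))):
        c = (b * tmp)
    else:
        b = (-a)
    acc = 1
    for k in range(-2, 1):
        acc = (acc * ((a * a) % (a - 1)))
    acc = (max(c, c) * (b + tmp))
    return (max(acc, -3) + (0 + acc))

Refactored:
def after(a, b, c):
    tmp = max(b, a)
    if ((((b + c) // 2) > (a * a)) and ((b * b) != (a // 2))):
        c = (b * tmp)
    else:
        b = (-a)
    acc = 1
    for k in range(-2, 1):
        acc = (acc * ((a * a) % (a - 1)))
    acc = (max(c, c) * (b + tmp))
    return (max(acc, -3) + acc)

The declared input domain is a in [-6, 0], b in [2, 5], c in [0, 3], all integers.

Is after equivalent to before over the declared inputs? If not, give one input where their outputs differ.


a=-2, b=5, c=3 yields 500 from before but 42 from after.
verdict: not equivalent; witness: a=-2, b=5, c=3


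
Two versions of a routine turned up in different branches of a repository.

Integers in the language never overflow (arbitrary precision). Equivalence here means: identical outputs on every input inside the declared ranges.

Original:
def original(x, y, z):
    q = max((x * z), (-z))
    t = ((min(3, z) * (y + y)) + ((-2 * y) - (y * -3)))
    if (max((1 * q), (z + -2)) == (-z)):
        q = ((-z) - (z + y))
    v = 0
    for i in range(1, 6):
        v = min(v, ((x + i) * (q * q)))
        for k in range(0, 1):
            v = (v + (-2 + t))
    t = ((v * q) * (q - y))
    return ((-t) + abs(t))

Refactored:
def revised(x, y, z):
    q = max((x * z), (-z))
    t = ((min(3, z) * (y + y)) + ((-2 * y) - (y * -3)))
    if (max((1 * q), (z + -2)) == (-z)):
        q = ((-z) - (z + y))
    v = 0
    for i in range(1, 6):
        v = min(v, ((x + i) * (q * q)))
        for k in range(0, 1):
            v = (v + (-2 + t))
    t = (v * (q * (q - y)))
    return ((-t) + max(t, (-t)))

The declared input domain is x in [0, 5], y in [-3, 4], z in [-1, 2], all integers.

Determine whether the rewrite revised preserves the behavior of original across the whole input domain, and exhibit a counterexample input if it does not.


Side by side, the visible changes include: min/max/abs usage differs.
Tracing x=2, y=4, z=0: original: q = 0; t = 4; (max((1 * q), (z + -2)) == (-z)) -> true; q = -4; v = 0; [i=1]; v = 0; [k=0]; v = 2; [i=2]; v = 2; [k=0]; v = 4; [i=3]; v = 4; [k=0]; v = 6; [i=4]; v = 6; [k=0]; v = 8; [i=5]; v = 8; [k=0]; v = 10; t = 320; return 0 | revised: q = 0; t = 4; (max((1 * q), (z + -2)) == (-z)) -> true; q = -4; v = 0; [i=1]; v = 0; [k=0]; v = 2; [i=2]; v = 2; [k=0]; v = 4; [i=3]; v = 4; [k=0]; v = 6; [i=4]; v = 6; [k=0]; v = 8; [i=5]; v = 8; [k=0]; v = 10; t = 320; return 0 — matching result 0.
Across all 192 domain points the two functions coincide.
verdict: equivalent


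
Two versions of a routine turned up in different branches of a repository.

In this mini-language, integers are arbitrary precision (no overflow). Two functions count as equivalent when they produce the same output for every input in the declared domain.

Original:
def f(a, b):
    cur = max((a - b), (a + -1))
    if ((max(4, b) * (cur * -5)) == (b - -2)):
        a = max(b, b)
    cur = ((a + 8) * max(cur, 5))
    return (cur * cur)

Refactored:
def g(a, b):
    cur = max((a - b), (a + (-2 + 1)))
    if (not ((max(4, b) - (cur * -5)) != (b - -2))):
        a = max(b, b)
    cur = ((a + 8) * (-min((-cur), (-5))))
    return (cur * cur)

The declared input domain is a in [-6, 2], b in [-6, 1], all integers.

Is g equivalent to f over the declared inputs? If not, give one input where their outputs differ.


Consider the input a=-4, b=-3.
f: cur=-1, then ((max(4, b) * (cur * -5)) == (b - -2)) is false, then cur=20, then returns 400
g: cur=-1, then (not ((max(4, b) - (cur * -5)) != (b - -2))) is true, then a=-3, then cur=25, then returns 625
400 against 625: the behavior changed.
verdict: not equivalent; witness: a=-4, b=-3


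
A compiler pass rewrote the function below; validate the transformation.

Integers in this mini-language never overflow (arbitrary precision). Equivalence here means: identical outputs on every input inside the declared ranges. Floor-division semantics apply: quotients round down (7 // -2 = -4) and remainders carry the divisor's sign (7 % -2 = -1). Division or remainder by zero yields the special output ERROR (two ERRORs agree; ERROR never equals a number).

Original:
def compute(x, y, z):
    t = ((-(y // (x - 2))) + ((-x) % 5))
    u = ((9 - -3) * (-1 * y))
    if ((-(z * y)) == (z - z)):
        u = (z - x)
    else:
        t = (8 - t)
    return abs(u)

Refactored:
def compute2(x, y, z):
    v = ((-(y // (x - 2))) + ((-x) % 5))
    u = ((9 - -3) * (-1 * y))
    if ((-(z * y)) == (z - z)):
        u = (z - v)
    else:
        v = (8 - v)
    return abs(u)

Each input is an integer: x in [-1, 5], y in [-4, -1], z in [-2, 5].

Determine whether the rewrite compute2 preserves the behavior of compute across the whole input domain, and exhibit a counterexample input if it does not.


There is a counterexample at x=-1, y=-4, z=0: 1 on one side, 0 on the other.
compute: t := 0 | u := 48 | ((-(z * y)) == (z - z)): true | u := 1 | result 1
compute2: v := 0 | u := 48 | ((-(z * y)) == (z - z)): true | u := 0 | result 0
verdict: not equivalent; witness: x=-1, y=-4, z=0


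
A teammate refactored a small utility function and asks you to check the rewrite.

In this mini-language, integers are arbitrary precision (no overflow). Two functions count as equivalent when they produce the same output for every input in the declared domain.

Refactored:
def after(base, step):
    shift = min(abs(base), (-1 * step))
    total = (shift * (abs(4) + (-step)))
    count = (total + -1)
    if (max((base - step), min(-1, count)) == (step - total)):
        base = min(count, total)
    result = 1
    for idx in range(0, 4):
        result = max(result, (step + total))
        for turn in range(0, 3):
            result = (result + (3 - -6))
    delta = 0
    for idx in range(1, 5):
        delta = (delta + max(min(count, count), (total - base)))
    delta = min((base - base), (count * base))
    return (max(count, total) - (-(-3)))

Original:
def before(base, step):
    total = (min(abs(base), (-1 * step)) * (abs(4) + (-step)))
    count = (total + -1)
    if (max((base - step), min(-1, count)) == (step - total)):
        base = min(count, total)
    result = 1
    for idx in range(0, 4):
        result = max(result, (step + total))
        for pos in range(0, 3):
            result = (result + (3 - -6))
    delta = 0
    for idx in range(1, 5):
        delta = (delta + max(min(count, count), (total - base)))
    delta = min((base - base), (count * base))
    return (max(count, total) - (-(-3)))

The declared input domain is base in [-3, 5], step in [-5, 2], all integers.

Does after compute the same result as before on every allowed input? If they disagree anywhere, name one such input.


Equivalent — the differences include local variable names differ, and statement counts differ, yet no declared input distinguishes the two.
Tracing base=2, step=-5: before: total = 18; count = 17; (max((base - step), min(-1, count)) == (step - total)) -> false; result = 1; [idx=0]; result = 13; [pos=0]; result = 22; [pos=1]; result = 31; [pos=2]; result = 40; [idx=1]; result = 40; [pos=0]; result = 49; [pos=1]; result = 58; [pos=2]; result = 67; [idx=2]; result = 67; [pos=0]; result = 76; [pos=1]; result = 85; [pos=2]; result = 94; [idx=3]; result = 94; [pos=0]; result = 103; [pos=1]; result = 112; [pos=2]; result = 121; delta = 0; [idx=1]; delta = 17; [idx=2]; delta = 34; [idx=3]; delta = 51; [idx=4]; delta = 68; delta = 0; return 15 | after: shift = 2; total = 18; count = 17; (max((base - step), min(-1, count)) == (step - total)) -> false; result = 1; [idx=0]; result = 13; [turn=0]; result = 22; [turn=1]; result = 31; [turn=2]; result = 40; [idx=1]; result = 40; [turn=0]; result = 49; [turn=1]; result = 58; [turn=2]; result = 67; [idx=2]; result = 67; [turn=0]; result = 76; [turn=1]; result = 85; [turn=2]; result = 94; [idx=3]; result = 94; [turn=0]; result = 103; [turn=1]; result = 112; [turn=2]; result = 121; delta = 0; [idx=1]; delta = 17; [idx=2]; delta = 34; [idx=3]; delta = 51; [idx=4]; delta = 68; delta = 0; return 15 — matching result 15.
Every one of the 72 inputs gives matching results.
verdict: equivalent


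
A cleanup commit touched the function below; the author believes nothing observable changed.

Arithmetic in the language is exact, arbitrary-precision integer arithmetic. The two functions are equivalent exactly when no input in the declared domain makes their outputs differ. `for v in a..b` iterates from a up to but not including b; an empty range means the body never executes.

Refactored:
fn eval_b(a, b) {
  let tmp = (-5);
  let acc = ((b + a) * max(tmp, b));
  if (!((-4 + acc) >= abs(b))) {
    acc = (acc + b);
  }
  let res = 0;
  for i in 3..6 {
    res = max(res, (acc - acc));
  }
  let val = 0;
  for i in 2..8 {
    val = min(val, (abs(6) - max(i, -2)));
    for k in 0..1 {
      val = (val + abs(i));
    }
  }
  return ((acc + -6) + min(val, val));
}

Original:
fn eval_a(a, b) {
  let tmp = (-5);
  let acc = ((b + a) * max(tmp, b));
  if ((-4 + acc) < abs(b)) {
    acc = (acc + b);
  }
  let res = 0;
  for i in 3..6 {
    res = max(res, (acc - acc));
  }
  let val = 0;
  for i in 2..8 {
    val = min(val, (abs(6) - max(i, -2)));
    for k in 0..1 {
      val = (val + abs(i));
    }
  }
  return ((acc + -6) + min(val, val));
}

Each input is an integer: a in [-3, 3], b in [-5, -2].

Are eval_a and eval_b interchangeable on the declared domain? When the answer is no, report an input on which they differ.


Although boolean connective usage differs; comparison usage differs, 28/28 inputs agree.
verdict: equivalent


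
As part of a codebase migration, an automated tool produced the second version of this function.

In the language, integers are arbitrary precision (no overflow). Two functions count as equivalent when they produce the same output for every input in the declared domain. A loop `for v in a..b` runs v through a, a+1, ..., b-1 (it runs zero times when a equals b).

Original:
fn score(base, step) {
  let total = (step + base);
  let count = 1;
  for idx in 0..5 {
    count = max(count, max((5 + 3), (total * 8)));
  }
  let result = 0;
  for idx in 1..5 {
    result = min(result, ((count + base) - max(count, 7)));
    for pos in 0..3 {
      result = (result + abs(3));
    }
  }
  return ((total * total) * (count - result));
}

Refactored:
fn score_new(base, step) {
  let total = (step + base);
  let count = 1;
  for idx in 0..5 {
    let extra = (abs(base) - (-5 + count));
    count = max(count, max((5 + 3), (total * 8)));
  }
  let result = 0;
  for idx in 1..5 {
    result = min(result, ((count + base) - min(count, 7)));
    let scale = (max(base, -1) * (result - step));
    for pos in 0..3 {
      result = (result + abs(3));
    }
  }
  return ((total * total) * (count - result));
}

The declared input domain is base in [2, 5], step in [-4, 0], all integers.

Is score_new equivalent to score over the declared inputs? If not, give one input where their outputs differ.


There is a counterexample at base=2, step=-4: -12 on one side, -16 on the other.
score: total=-2, then count=1, then (idx=0), then count=8, then (idx=1), then count=8, then (idx=2), then count=8, then (idx=3), then count=8, then (idx=4), then count=8, then result=0, then (idx=1), then result=0, then (pos=0), then result=3, then (pos=1), then result=6, then (pos=2), then result=9, then (idx=2), then result=2, then (pos=0), then result=5, then (pos=1), then result=8, then (pos=2), then result=11, then (idx=3), then result=2, then (pos=0), then result=5, then (pos=1), then result=8, then (pos=2), then result=11, then (idx=4), then result=2, then (pos=0), then result=5, then (pos=1), then result=8, then (pos=2), then result=11, then returns -12
score_new: total=-2, then count=1, then (idx=0), then extra=6, then count=8, then (idx=1), then extra=-1, then count=8, then (idx=2), then extra=-1, then count=8, then (idx=3), then extra=-1, then count=8, then (idx=4), then extra=-1, then count=8, then result=0, then (idx=1), then result=0, then scale=8, then (pos=0), then result=3, then (pos=1), then result=6, then (pos=2), then result=9, then (idx=2), then result=3, then scale=14, then (pos=0), then result=6, then (pos=1), then result=9, then (pos=2), then result=12, then (idx=3), then result=3, then scale=14, then (pos=0), then result=6, then (pos=1), then result=9, then (pos=2), then result=12, then (idx=4), then result=3, then scale=14, then (pos=0), then result=6, then (pos=1), then result=9, then (pos=2), then result=12, then returns -16
verdict: not equivalent; witness: base=2, step=-4


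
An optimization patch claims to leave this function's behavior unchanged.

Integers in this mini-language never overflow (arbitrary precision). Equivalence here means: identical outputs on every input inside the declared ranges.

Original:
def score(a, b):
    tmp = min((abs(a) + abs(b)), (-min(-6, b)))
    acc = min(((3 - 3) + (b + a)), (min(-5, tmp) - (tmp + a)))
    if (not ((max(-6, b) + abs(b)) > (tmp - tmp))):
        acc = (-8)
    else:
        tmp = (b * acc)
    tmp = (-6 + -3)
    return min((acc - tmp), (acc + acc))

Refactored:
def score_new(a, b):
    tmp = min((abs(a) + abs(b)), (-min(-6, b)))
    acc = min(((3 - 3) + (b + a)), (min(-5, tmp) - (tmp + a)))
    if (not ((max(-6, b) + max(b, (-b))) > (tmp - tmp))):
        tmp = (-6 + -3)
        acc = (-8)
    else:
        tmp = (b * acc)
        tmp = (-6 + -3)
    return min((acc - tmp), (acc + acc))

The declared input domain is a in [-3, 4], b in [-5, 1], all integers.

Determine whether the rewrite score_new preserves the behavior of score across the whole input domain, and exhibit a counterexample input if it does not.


The two versions differ — the changes include min/max/abs usage differs, plus arithmetic usage differs, plus constant usage differs, plus statement counts differ.
Spot check at a=-1, b=-1 — score: tmp := 2 | acc := -6 | (not ((max(-6, b) + abs(b)) > (tmp - tmp))): true | acc := -8 | tmp := -9 | result -16. score_new: tmp := 2 | acc := -6 | (not ((max(-6, b) + max(b, (-b))) > (tmp - tmp))): true | tmp := -9 | acc := -8 | result -16. Both give -16.
Across all 56 domain points the two functions coincide.
verdict: equivalent


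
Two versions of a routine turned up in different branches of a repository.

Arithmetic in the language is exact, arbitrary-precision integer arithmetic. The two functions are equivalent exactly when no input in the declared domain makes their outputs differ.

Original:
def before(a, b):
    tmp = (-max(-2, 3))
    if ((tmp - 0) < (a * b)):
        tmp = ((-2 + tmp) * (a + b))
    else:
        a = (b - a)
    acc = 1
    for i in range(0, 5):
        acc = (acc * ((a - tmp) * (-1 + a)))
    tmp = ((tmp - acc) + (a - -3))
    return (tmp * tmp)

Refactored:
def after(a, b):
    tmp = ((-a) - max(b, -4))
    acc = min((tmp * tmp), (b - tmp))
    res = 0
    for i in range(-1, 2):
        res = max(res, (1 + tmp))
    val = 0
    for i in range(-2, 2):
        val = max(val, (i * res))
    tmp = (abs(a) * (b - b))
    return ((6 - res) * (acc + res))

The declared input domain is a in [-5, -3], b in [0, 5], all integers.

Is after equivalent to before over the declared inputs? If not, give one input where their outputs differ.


Consider the input a=-5, b=0.
before: tmp becomes -3; next ((tmp - 0) < (a * b)) evaluates to true; next tmp becomes 25; next acc becomes 1; next at i=0:; next acc becomes 180; next at i=1:; next acc becomes 32400; next at i=2:; next acc becomes 5832000; next at i=3:; next acc becomes 1049760000; next at i=4:; next acc becomes 188956800000; next tmp becomes -188956799977; next final value 35704672257547987200529
after: tmp becomes 5; next acc becomes -5; next res becomes 0; next at i=-1:; next res becomes 6; next at i=0:; next res becomes 6; next at i=1:; next res becomes 6; next val becomes 0; next at i=-2:; next val becomes 0; next at i=-1:; next val becomes 0; next at i=0:; next val becomes 0; next at i=1:; next val becomes 6; next tmp becomes 0; next final value 0
35704672257547987200529 vs 0 — the two versions disagree here.
verdict: not equivalent; witness: a=-5, b=0


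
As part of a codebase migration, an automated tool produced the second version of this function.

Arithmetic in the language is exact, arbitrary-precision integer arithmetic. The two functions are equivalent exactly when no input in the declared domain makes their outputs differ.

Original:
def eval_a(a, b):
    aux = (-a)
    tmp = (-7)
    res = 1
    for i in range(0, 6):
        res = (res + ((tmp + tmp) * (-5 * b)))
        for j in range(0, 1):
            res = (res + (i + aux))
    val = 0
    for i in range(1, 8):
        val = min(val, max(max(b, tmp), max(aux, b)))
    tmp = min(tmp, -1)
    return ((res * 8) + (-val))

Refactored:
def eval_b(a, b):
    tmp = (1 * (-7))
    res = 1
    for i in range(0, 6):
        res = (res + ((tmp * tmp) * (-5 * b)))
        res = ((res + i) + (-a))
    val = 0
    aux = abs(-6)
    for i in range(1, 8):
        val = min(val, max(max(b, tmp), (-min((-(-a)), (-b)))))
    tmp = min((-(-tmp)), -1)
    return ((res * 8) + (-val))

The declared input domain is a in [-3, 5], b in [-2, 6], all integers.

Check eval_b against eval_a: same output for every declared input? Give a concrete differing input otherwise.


These are not equivalent — on a=-3, b=-2 the outputs split (-6448 vs 23792).
eval_a: aux := 3 | tmp := -7 | res := 1 | iter i=0: | res := -139 | iter j=0: | res := -136 | iter i=1: | res := -276 | iter j=0: | res := -272 | iter i=2: | res := -412 | iter j=0: | res := -407 | iter i=3: | res := -547 | iter j=0: | res := -541 | iter i=4: | res := -681 | iter j=0: | res := -674 | iter i=5: | res := -814 | iter j=0: | res := -806 | val := 0 | iter i=1: | val := 0 | iter i=2: | val := 0 | iter i=3: | val := 0 | iter i=4: | val := 0 | iter i=5: | val := 0 | iter i=6: | val := 0 | iter i=7: | val := 0 | tmp := -7 | result -6448
eval_b: tmp := -7 | res := 1 | iter i=0: | res := 491 | res := 494 | iter i=1: | res := 984 | res := 988 | iter i=2: | res := 1478 | res := 1483 | iter i=3: | res := 1973 | res := 1979 | iter i=4: | res := 2469 | res := 2476 | iter i=5: | res := 2966 | res := 2974 | val := 0 | aux := 6 | iter i=1: | val := 0 | iter i=2: | val := 0 | iter i=3: | val := 0 | iter i=4: | val := 0 | iter i=5: | val := 0 | iter i=6: | val := 0 | iter i=7: | val := 0 | tmp := -7 | result 23792
verdict: not equivalent; witness: a=-3, b=-2


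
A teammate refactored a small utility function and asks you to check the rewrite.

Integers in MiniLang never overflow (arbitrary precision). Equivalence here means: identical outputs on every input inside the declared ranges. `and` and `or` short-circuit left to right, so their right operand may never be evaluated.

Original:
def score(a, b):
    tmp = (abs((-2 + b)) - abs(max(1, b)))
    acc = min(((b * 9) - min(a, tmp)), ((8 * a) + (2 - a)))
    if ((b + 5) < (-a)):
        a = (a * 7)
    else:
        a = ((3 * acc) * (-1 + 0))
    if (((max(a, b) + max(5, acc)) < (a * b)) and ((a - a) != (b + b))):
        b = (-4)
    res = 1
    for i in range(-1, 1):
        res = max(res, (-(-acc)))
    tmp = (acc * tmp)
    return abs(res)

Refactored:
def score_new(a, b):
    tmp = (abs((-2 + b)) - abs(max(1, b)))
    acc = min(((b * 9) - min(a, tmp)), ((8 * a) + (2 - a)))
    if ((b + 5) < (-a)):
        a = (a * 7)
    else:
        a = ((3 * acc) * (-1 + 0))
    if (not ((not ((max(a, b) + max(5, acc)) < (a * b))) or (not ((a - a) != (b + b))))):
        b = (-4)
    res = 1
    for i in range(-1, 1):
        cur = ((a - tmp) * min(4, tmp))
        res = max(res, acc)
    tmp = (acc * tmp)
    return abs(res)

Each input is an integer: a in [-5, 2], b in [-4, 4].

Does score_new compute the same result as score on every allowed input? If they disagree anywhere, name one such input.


Comparing the listings, the differences include: local variable names differ; also statement counts differ; also constant usage differs; also min/max/abs usage differs; also boolean connective usage differs; also arithmetic usage differs.
As a probe, take a=1, b=2: score runs tmp := -2 | acc := 9 | ((b + 5) < (-a)): false | a := -27 | (((max(a, b) + max(5, acc)) < (a * b)) and ((a - a) != (b + b))): false | res := 1 | iter i=-1: | res := 9 | iter i=0: | res := 9 | tmp := -18 | result 9; score_new runs tmp := -2 | acc := 9 | ((b + 5) < (-a)): false | a := -27 | (not ((not ((max(a, b) + max(5, acc)) < (a * b))) or (not ((a - a) != (b + b))))): false | res := 1 | iter i=-1: | cur := 50 | res := 9 | iter i=0: | cur := 50 | res := 9 | tmp := -18 | result 9; both end at 9.
Checked all 72 inputs in the declared domain: the outputs agree on every one.
verdict: equivalent


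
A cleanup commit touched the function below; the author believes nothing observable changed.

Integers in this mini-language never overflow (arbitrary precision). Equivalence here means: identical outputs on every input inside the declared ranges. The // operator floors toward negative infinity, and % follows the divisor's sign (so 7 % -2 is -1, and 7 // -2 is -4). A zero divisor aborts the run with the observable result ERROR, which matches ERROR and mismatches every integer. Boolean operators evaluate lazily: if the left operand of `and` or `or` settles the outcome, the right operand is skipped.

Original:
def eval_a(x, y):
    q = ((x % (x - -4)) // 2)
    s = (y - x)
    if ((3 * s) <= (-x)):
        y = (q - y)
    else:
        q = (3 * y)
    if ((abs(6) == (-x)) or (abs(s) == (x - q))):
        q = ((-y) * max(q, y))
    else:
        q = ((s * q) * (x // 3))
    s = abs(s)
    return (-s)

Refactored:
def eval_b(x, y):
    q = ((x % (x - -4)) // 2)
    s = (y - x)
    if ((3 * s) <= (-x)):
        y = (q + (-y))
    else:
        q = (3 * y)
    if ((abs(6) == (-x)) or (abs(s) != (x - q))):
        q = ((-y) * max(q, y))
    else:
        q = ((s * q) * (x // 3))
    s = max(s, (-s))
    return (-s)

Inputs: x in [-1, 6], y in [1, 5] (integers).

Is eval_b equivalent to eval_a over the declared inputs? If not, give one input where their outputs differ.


Equivalent. The one real change (`(abs(s) == (x - q))` became `(abs(s) != (x - q))`) has no effect anywhere in the declared ranges.
Sweeping the whole domain (40 inputs) finds no disagreement.
Spot check at x=6, y=1 — eval_a: q=3, then s=-5, then ((3 * s) <= (-x)) is true, then y=2, then ((abs(6) == (-x)) or (abs(s) == (x - q))) is false, then q=-30, then s=5, then returns -5. eval_b: q=3, then s=-5, then ((3 * s) <= (-x)) is true, then y=2, then ((abs(6) == (-x)) or (abs(s) != (x - q))) is true, then q=-6, then s=5, then returns -5. Both give -5.
verdict: equivalent


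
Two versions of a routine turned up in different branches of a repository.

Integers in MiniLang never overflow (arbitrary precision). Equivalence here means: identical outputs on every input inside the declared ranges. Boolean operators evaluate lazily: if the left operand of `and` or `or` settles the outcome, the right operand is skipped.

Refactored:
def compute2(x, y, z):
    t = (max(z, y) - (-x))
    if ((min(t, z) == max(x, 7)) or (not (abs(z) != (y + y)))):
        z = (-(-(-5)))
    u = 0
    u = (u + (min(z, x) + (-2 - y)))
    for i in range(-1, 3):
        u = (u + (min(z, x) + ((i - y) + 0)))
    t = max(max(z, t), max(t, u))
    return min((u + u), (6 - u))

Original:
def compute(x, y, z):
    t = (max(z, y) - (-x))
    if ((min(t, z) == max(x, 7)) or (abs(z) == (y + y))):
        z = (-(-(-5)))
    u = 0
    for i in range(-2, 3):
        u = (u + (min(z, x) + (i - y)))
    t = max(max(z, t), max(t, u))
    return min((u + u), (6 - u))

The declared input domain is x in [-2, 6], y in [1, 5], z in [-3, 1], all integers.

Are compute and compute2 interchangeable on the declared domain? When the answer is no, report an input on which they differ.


The two are interchangeable: boolean connective usage differs, plus arithmetic usage differs, plus min/max/abs usage differs, plus constant usage differs, plus comparison usage differs, plus statement counts differ, plus loop structure differs, and every declared input agrees.
Spot check at x=6, y=3, z=-3 — compute: t := 9 | ((min(t, z) == max(x, 7)) or (abs(z) == (y + y))): false | u := 0 | iter i=-2: | u := -8 | iter i=-1: | u := -15 | iter i=0: | u := -21 | iter i=1: | u := -26 | iter i=2: | u := -30 | t := 9 | result -60. compute2: t := 9 | ((min(t, z) == max(x, 7)) or (not (abs(z) != (y + y)))): false | u := 0 | u := -8 | iter i=-1: | u := -15 | iter i=0: | u := -21 | iter i=1: | u := -26 | iter i=2: | u := -30 | t := 9 | result -60. Both give -60.
Checked all 225 inputs in the declared domain: the outputs agree on every one.
verdict: equivalent


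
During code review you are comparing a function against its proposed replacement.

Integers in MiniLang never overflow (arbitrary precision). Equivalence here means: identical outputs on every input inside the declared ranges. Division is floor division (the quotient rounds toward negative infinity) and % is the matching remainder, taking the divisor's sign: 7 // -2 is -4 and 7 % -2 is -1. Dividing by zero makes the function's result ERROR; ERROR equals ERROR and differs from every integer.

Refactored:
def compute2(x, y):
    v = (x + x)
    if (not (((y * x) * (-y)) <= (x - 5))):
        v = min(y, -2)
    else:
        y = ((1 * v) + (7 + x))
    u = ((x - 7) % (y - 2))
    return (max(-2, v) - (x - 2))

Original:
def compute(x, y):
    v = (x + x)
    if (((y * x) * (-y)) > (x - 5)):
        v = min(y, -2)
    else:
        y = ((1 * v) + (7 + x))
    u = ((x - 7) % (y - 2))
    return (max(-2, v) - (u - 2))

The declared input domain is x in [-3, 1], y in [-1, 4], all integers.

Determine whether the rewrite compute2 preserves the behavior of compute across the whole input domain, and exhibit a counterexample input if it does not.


There is a counterexample at x=-3, y=-1: 1 on one side, 3 on the other.
compute: v = -6; (((y * x) * (-y)) > (x - 5)) -> true; v = -2; u = -1; return 1
compute2: v = -6; (not (((y * x) * (-y)) <= (x - 5))) -> true; v = -2; u = -1; return 3
verdict: not equivalent; witness: x=-3, y=-1


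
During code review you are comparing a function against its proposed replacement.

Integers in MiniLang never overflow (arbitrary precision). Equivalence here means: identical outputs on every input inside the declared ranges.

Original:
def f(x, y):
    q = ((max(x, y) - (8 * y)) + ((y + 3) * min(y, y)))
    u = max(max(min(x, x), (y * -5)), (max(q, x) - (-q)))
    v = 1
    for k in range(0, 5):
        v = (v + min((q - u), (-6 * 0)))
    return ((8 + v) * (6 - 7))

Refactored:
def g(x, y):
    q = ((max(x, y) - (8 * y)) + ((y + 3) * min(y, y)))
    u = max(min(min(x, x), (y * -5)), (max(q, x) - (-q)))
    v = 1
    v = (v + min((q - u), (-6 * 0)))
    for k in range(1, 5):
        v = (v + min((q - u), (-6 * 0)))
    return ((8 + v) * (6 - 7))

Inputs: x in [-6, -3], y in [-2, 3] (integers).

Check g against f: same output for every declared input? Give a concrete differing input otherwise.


The rewrite breaks on x=-3, y=2, where the results are -4 and -9.
f: q becomes -4; next u becomes -3; next v becomes 1; next at k=0:; next v becomes 0; next at k=1:; next v becomes -1; next at k=2:; next v becomes -2; next at k=3:; next v becomes -3; next at k=4:; next v becomes -4; next final value -4
g: q becomes -4; next u becomes -7; next v becomes 1; next v becomes 1; next at k=1:; next v becomes 1; next at k=2:; next v becomes 1; next at k=3:; next v becomes 1; next at k=4:; next v becomes 1; next final value -9
verdict: not equivalent; witness: x=-3, y=2


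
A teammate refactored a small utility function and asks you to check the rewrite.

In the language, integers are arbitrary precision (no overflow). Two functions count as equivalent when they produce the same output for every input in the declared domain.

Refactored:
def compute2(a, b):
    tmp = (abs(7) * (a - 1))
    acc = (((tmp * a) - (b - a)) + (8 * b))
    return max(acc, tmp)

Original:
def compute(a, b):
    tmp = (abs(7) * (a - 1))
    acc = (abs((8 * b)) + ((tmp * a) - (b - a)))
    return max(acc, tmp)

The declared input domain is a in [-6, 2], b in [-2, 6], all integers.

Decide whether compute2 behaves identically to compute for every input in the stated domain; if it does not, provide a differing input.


a=-6, b=-2 yields 306 from compute but 274 from compute2.
verdict: not equivalent; witness: a=-6, b=-2


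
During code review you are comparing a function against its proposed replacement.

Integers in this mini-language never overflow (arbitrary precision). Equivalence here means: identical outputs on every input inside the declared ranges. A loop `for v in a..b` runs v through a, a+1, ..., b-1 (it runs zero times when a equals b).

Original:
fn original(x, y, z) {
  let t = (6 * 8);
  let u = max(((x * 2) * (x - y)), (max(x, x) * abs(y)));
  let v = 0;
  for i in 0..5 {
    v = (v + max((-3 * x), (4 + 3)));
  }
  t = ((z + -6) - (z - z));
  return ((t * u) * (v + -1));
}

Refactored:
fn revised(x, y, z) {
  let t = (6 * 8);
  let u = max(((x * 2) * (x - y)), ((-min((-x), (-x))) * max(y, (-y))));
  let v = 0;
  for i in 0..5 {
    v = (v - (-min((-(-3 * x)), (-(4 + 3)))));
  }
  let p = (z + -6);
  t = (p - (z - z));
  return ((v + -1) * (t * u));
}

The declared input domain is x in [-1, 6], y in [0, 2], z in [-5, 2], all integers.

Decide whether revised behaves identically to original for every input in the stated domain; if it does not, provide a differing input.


Consider the input x=-1, y=0, z=-5.
original: t becomes 48; next u becomes 2; next v becomes 0; next at i=0:; next v becomes 7; next at i=1:; next v becomes 14; next at i=2:; next v becomes 21; next at i=3:; next v becomes 28; next at i=4:; next v becomes 35; next t becomes -11; next final value -748
revised: t becomes 48; next u becomes 2; next v becomes 0; next at i=0:; next v becomes -7; next at i=1:; next v becomes -14; next at i=2:; next v becomes -21; next at i=3:; next v becomes -28; next at i=4:; next v becomes -35; next p becomes -11; next t becomes -11; next final value 792
-748 vs 792 — the two versions disagree here.
verdict: not equivalent; witness: x=-1, y=0, z=-5


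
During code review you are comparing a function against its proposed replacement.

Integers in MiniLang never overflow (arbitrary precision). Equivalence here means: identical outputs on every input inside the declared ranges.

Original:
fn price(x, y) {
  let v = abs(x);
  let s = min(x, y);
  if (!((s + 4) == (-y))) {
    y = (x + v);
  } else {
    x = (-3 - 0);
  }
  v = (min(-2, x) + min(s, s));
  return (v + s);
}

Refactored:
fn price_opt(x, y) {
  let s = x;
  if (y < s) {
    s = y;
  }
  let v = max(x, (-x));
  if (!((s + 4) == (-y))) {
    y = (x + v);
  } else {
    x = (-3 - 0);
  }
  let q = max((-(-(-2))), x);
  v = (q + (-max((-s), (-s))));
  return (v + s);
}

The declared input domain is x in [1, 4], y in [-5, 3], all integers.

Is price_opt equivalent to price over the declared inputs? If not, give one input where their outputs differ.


x=1, y=-5 yields -12 from price but -9 from price_opt.
verdict: not equivalent; witness: x=1, y=-5


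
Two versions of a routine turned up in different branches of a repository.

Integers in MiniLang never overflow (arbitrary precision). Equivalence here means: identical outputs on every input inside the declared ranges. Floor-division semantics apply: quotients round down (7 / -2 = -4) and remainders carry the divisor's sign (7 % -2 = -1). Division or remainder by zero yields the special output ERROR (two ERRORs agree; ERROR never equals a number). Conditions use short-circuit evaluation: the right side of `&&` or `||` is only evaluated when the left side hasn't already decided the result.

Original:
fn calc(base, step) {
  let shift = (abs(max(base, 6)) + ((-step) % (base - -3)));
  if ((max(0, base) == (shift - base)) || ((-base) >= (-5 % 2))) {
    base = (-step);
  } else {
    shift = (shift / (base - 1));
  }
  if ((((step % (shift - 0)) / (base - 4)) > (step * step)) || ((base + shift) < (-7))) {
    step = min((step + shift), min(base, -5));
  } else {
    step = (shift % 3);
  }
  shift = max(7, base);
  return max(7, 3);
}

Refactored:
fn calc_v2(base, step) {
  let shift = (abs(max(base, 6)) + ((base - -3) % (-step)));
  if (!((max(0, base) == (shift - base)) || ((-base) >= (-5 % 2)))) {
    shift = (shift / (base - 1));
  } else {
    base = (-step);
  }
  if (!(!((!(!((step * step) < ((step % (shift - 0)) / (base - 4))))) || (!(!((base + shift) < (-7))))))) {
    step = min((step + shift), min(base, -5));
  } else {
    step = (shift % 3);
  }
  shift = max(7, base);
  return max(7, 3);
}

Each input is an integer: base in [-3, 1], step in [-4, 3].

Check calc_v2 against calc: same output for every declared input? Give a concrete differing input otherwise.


These are not equivalent — on base=-3, step=-3 the outputs split (ERROR vs 7).
calc: a zero divisor aborts: ERROR
calc_v2: shift=6, then (!((max(0, base) == (shift - base)) || ((-base) >= (-5 % 2)))) is false, then base=3, then (!(!((!(!((step * step) < ((step % (shift - 0)) / (base - 4))))) || (!(!((base + shift) < (-7))))))) is false, then step=0, then shift=7, then returns 7
verdict: not equivalent; witness: base=-3, step=-3
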